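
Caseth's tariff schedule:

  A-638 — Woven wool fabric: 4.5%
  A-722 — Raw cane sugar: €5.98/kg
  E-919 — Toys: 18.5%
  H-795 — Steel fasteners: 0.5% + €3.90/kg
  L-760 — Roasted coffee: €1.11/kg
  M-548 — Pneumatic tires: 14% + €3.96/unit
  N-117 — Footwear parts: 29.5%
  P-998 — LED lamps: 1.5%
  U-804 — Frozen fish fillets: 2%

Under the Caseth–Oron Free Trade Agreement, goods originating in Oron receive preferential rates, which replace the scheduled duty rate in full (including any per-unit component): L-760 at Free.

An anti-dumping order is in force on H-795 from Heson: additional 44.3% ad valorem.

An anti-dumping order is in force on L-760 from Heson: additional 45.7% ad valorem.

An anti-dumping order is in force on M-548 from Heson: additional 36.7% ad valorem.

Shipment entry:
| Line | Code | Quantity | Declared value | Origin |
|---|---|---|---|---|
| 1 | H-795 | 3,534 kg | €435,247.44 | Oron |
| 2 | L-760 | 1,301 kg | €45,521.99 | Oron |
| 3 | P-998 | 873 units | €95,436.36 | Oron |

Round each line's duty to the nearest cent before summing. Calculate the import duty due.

€17,390.39

Line 1 (H-795, Oron, 3,534 kg, €435,247.44):
Base rate for H-795 is 0.5% + €3.90/kg.
Origin Oron is the FTA partner but H-795 is not on the preference list; base rate stands.
The additional-duty order on H-795 targets Heson, not Oron; it does not apply.
Duty = €435,247.44 × 0.5% + 3,534 × €3.90 = €15,958.84.
Line 2 (L-760, Oron, 1,301 kg, €45,521.99):
Base rate for L-760 is €1.11/kg.
Origin Oron qualifies under the Caseth–Oron agreement and L-760 is covered: preferential rate Free applies instead.
The additional-duty order on L-760 targets Heson, not Oron; it does not apply.
Duty = €45,521.99 × 0% = €0.00.
Line 3 (P-998, Oron, 873 units, €95,436.36):
Base rate for P-998 is 1.5%.
Origin Oron is the FTA partner but P-998 is not on the preference list; base rate stands.
Duty = €95,436.36 × 1.5% = €1,431.55.
Total = €15,958.84 + €0.00 + €1,431.55 = €17,390.39.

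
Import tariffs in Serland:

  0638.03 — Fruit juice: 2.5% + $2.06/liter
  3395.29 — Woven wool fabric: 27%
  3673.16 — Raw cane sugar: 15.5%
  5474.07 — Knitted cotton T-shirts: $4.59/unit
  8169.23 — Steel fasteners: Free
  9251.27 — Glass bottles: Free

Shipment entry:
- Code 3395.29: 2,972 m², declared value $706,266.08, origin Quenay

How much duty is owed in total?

Line 1 (3395.29, Quenay, 2,972 m², $706,266.08):
Base rate for 3395.29 is 27%.
Duty = $706,266.08 × 27% = $190,691.84.

$190,691.84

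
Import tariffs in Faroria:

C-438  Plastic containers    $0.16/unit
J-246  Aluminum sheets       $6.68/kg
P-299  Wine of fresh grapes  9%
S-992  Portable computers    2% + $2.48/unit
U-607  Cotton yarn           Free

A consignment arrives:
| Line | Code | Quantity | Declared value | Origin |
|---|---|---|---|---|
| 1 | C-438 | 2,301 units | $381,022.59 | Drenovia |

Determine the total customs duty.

$368.16

Line 1 (C-438, Drenovia, 2,301 units, $381,022.59):
Base rate for C-438 is $0.16/unit.
Duty = 2,301 × $0.16 = $368.16.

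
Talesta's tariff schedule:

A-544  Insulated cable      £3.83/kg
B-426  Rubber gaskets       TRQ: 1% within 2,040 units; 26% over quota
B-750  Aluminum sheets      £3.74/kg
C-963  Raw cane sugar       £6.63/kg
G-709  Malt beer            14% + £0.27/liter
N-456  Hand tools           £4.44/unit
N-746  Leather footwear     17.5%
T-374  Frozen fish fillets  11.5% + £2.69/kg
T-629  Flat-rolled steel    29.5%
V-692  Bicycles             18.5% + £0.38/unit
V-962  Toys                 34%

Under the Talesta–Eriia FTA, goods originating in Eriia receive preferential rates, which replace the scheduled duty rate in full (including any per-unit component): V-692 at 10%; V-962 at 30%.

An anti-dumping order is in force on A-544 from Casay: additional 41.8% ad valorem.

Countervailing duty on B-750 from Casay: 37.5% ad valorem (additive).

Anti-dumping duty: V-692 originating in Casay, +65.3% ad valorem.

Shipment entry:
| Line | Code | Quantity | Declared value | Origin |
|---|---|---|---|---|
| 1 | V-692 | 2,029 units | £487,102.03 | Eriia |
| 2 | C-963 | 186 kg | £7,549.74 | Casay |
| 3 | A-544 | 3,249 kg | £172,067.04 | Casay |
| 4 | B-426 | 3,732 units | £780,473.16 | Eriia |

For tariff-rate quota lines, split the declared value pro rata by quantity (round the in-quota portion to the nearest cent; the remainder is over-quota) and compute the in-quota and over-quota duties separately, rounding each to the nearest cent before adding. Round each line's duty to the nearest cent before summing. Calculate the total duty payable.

Line 1 (V-692, Eriia, 2,029 units, £487,102.03):
Base rate for V-692 is 18.5% + £0.38/unit.
Origin Eriia qualifies under the Talesta–Eriia agreement and V-692 is covered: preferential rate 10% applies instead.
The additional-duty order on V-692 targets Casay, not Eriia; it does not apply.
Duty = £487,102.03 × 10% = £48,710.20.
Line 2 (C-963, Casay, 186 kg, £7,549.74):
Base rate for C-963 is £6.63/kg.
Duty = 186 × £6.63 = £1,233.18.
Line 3 (A-544, Casay, 3,249 kg, £172,067.04):
Base rate for A-544 is £3.83/kg.
Additional duty on A-544 from Casay: +41.8% ad valorem. Applied ad valorem rate = 41.8%.
Duty = £172,067.04 × 41.8% + 3,249 × £3.83 = £84,367.69.
Line 4 (B-426, Eriia, 3,732 units, £780,473.16):
Code B-426 is under a tariff-rate quota (threshold 2,040 units). In-quota: 2,040 units at 1%; over-quota: 1,692 units at 26%.
Pro-rata value split: in-quota = £780,473.16 × 2,040/3,732 = £426,625.20; over-quota = £780,473.16 − £426,625.20 = £353,847.96.
In-quota duty = £426,625.20 × 1% = £4,266.25. Over-quota duty = £353,847.96 × 26% = £92,000.47.
Line duty = £4,266.25 + £92,000.47 = £96,266.72.
Total = £48,710.20 + £1,233.18 + £84,367.69 + £96,266.72 = £230,577.79.

£230,577.79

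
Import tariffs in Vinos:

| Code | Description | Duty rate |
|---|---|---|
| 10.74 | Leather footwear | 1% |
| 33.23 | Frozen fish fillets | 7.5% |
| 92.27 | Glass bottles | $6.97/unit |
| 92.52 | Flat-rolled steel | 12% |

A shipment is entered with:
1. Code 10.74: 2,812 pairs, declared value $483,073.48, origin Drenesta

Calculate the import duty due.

Line 1 (10.74, Drenesta, 2,812 pairs, $483,073.48):
Base rate for 10.74 is 1%.
Duty = $483,073.48 × 1% = $4,830.73.

$4,830.73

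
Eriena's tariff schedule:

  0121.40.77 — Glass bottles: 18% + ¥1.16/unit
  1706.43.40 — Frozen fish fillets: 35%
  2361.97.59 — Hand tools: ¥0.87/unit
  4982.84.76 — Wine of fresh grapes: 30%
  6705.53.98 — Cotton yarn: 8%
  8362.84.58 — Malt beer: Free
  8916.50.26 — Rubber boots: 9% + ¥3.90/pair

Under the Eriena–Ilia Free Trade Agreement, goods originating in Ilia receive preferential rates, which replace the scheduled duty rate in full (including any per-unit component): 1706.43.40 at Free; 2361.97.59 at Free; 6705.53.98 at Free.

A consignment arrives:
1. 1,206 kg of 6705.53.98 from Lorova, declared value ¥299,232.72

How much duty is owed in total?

Line 1 (6705.53.98, Lorova, 1,206 kg, ¥299,232.72):
Base rate for 6705.53.98 is 8%.
6705.53.98 has an FTA preferential rate, but origin Lorova is not Ilia; base rate stands.
Duty = ¥299,232.72 × 8% = ¥23,938.62.

¥23,938.62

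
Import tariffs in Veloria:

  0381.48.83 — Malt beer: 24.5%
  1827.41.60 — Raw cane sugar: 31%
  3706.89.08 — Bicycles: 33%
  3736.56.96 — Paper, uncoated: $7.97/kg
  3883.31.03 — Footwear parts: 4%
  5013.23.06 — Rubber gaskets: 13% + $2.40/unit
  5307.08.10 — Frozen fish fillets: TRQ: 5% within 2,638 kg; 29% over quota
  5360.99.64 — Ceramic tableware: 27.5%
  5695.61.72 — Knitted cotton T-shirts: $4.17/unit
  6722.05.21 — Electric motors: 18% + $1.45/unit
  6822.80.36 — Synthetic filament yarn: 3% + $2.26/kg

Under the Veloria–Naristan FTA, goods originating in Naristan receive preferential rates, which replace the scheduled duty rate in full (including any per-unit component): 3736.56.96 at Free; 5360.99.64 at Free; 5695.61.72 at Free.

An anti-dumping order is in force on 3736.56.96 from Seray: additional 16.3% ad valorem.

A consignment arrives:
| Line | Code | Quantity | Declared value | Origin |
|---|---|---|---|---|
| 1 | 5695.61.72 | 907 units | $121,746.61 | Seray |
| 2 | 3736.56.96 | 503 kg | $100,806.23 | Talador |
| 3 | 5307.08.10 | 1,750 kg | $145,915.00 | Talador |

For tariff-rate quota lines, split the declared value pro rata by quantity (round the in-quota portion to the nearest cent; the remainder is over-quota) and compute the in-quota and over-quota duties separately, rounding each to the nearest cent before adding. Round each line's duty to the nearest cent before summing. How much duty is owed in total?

Line 1 (5695.61.72, Seray, 907 units, $121,746.61):
Base rate for 5695.61.72 is $4.17/unit.
5695.61.72 has an FTA preferential rate, but origin Seray is not Naristan; base rate stands.
Duty = 907 × $4.17 = $3,782.19.
Line 2 (3736.56.96, Talador, 503 kg, $100,806.23):
Base rate for 3736.56.96 is $7.97/kg.
3736.56.96 has an FTA preferential rate, but origin Talador is not Naristan; base rate stands.
The additional-duty order on 3736.56.96 targets Seray, not Talador; it does not apply.
Duty = 503 × $7.97 = $4,008.91.
Line 3 (5307.08.10, Talador, 1,750 kg, $145,915.00):
Code 5307.08.10 is under a tariff-rate quota (threshold 2,638 kg). Quantity 1,750 kg is within the quota, so the in-quota rate 5% applies to the full value.
Duty = $145,915.00 × 5% = $7,295.75.
Total = $3,782.19 + $4,008.91 + $7,295.75 = $15,086.85.

$15,086.85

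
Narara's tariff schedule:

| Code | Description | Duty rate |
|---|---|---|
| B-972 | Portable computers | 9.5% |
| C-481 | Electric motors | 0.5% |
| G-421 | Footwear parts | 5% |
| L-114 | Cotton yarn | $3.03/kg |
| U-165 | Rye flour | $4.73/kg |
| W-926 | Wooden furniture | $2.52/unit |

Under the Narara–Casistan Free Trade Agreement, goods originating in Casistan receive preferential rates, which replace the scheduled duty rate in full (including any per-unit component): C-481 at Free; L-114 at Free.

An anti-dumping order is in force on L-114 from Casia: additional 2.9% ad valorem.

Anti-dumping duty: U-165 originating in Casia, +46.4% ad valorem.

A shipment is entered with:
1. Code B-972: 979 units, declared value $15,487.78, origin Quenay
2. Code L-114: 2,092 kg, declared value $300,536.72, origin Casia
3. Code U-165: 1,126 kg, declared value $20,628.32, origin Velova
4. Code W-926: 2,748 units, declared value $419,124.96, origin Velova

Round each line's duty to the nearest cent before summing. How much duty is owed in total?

Line 1 (B-972, Quenay, 979 units, $15,487.78):
Base rate for B-972 is 9.5%.
Duty = $15,487.78 × 9.5% = $1,471.34.
Line 2 (L-114, Casia, 2,092 kg, $300,536.72):
Base rate for L-114 is $3.03/kg.
L-114 has an FTA preferential rate, but origin Casia is not Casistan; base rate stands.
Additional duty on L-114 from Casia: +2.9% ad valorem. Applied ad valorem rate = 2.9%.
Duty = $300,536.72 × 2.9% + 2,092 × $3.03 = $15,054.32.
Line 3 (U-165, Velova, 1,126 kg, $20,628.32):
Base rate for U-165 is $4.73/kg.
The additional-duty order on U-165 targets Casia, not Velova; it does not apply.
Duty = 1,126 × $4.73 = $5,325.98.
Line 4 (W-926, Velova, 2,748 units, $419,124.96):
Base rate for W-926 is $2.52/unit.
Duty = 2,748 × $2.52 = $6,924.96.
Total = $1,471.34 + $15,054.32 + $5,325.98 + $6,924.96 = $28,776.60.

$28,776.60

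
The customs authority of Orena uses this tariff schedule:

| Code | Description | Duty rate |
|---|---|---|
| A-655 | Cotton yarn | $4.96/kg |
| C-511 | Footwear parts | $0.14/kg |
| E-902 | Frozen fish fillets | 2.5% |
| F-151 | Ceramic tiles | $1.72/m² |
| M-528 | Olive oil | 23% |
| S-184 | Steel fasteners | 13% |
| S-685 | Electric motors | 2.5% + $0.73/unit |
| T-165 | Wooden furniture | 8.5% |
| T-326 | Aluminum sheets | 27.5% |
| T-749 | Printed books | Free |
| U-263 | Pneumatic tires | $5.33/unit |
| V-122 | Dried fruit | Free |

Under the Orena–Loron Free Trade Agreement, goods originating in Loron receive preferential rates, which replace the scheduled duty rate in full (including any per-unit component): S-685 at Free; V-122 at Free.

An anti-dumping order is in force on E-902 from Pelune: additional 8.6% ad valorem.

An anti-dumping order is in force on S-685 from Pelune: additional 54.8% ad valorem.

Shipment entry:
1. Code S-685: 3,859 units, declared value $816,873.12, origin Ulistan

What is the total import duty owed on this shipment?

$23,238.90

Line 1 (S-685, Ulistan, 3,859 units, $816,873.12):
Base rate for S-685 is 2.5% + $0.73/unit.
S-685 has an FTA preferential rate, but origin Ulistan is not Loron; base rate stands.
The additional-duty order on S-685 targets Pelune, not Ulistan; it does not apply.
Duty = $816,873.12 × 2.5% + 3,859 × $0.73 = $23,238.90.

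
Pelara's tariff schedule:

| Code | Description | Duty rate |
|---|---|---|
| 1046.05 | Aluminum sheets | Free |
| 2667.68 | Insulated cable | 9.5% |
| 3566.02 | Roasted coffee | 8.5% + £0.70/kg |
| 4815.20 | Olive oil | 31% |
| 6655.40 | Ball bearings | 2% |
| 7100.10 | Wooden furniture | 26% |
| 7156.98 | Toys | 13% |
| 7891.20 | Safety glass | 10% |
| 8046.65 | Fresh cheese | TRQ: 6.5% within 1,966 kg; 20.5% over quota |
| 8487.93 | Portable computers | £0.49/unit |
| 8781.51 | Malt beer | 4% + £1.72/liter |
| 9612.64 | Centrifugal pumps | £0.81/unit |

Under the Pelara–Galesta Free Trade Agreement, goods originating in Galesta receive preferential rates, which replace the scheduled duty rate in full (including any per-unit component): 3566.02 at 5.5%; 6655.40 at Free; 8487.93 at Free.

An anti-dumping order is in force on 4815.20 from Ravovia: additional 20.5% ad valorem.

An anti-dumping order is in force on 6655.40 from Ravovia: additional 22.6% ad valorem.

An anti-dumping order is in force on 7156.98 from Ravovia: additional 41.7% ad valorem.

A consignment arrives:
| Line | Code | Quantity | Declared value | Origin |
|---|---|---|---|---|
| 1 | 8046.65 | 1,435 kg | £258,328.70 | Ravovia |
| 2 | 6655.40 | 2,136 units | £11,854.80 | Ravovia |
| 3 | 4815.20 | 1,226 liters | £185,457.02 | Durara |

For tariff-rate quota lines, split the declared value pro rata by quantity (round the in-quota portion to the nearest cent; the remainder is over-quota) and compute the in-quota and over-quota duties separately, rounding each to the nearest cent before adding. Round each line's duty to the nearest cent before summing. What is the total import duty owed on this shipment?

Line 1 (8046.65, Ravovia, 1,435 kg, £258,328.70):
Code 8046.65 is under a tariff-rate quota (threshold 1,966 kg). Quantity 1,435 kg is within the quota, so the in-quota rate 6.5% applies to the full value.
Duty = £258,328.70 × 6.5% = £16,791.37.
Line 2 (6655.40, Ravovia, 2,136 units, £11,854.80):
Base rate for 6655.40 is 2%.
6655.40 has an FTA preferential rate, but origin Ravovia is not Galesta; base rate stands.
Additional duty on 6655.40 from Ravovia: +22.6%. Applied ad valorem rate: 2% + 22.6% = 24.6%.
Duty = £11,854.80 × 24.6% = £2,916.28.
Line 3 (4815.20, Durara, 1,226 liters, £185,457.02):
Base rate for 4815.20 is 31%.
The additional-duty order on 4815.20 targets Ravovia, not Durara; it does not apply.
Duty = £185,457.02 × 31% = £57,491.68.
Total = £16,791.37 + £2,916.28 + £57,491.68 = £77,199.33.

£77,199.33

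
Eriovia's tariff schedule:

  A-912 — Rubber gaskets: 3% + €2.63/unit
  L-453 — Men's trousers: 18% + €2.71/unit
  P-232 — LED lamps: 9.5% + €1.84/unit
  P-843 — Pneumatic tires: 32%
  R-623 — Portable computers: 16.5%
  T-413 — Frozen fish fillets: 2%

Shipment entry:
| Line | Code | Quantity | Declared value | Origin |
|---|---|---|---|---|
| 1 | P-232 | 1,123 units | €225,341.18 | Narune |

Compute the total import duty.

Line 1 (P-232, Narune, 1,123 units, €225,341.18):
Base rate for P-232 is 9.5% + €1.84/unit.
Duty = €225,341.18 × 9.5% + 1,123 × €1.84 = €23,473.73.

€23,473.73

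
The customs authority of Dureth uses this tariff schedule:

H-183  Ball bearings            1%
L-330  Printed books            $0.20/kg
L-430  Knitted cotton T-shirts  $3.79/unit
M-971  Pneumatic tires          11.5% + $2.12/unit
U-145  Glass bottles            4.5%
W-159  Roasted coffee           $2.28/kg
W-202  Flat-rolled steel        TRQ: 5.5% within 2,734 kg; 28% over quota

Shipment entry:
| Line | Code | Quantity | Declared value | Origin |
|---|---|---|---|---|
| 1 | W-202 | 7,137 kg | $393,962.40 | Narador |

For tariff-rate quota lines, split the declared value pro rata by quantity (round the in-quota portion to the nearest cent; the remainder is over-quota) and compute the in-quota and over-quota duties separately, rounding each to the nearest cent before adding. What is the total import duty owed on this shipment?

$76,353.19

Line 1 (W-202, Narador, 7,137 kg, $393,962.40):
Code W-202 is under a tariff-rate quota (threshold 2,734 kg). In-quota: 2,734 kg at 5.5%; over-quota: 4,403 kg at 28%.
Pro-rata value split: in-quota = $393,962.40 × 2,734/7,137 = $150,916.80; over-quota = $393,962.40 − $150,916.80 = $243,045.60.
In-quota duty = $150,916.80 × 5.5% = $8,300.42. Over-quota duty = $243,045.60 × 28% = $68,052.77.
Line duty = $8,300.42 + $68,052.77 = $76,353.19.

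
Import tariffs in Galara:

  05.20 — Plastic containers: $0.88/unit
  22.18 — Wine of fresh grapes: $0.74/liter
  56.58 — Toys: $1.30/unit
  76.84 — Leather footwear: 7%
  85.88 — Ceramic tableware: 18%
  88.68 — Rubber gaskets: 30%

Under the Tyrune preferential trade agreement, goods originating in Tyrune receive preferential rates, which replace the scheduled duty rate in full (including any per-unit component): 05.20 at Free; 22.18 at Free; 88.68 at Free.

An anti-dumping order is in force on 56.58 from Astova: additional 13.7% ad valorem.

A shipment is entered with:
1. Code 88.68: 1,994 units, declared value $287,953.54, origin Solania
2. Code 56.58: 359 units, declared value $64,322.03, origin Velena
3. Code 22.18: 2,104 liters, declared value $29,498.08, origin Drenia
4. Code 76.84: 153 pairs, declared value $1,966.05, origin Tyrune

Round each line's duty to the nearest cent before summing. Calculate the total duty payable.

$88,547.34

Line 1 (88.68, Solania, 1,994 units, $287,953.54):
Base rate for 88.68 is 30%.
88.68 has an FTA preferential rate, but origin Solania is not Tyrune; base rate stands.
Duty = $287,953.54 × 30% = $86,386.06.
Line 2 (56.58, Velena, 359 units, $64,322.03):
Base rate for 56.58 is $1.30/unit.
The additional-duty order on 56.58 targets Astova, not Velena; it does not apply.
Duty = 359 × $1.30 = $466.70.
Line 3 (22.18, Drenia, 2,104 liters, $29,498.08):
Base rate for 22.18 is $0.74/liter.
22.18 has an FTA preferential rate, but origin Drenia is not Tyrune; base rate stands.
Duty = 2,104 × $0.74 = $1,556.96.
Line 4 (76.84, Tyrune, 153 pairs, $1,966.05):
Base rate for 76.84 is 7%.
Origin Tyrune is the FTA partner but 76.84 is not on the preference list; base rate stands.
Duty = $1,966.05 × 7% = $137.62.
Total = $86,386.06 + $466.70 + $1,556.96 + $137.62 = $88,547.34.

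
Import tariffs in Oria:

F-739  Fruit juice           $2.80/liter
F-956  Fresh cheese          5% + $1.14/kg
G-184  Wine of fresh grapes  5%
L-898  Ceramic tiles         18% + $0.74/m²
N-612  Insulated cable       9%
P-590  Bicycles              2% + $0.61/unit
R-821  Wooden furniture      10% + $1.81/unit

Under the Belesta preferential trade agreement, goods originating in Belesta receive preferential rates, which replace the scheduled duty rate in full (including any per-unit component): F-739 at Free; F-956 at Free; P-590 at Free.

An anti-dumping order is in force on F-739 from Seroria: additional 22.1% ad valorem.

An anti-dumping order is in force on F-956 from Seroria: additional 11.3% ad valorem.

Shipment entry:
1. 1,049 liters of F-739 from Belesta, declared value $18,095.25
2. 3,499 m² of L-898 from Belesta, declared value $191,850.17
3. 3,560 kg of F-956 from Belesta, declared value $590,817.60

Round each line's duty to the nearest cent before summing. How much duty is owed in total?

Line 1 (F-739, Belesta, 1,049 liters, $18,095.25):
Base rate for F-739 is $2.80/liter.
Origin Belesta qualifies under the Oria–Belesta agreement and F-739 is covered: preferential rate Free applies instead.
The additional-duty order on F-739 targets Seroria, not Belesta; it does not apply.
Duty = $18,095.25 × 0% = $0.00.
Line 2 (L-898, Belesta, 3,499 m², $191,850.17):
Base rate for L-898 is 18% + $0.74/m².
Origin Belesta is the FTA partner but L-898 is not on the preference list; base rate stands.
Duty = $191,850.17 × 18% + 3,499 × $0.74 = $37,122.29.
Line 3 (F-956, Belesta, 3,560 kg, $590,817.60):
Base rate for F-956 is 5% + $1.14/kg.
Origin Belesta qualifies under the Oria–Belesta agreement and F-956 is covered: preferential rate Free applies instead.
The additional-duty order on F-956 targets Seroria, not Belesta; it does not apply.
Duty = $590,817.60 × 0% = $0.00.
Total = $0.00 + $37,122.29 + $0.00 = $37,122.29.

$37,122.29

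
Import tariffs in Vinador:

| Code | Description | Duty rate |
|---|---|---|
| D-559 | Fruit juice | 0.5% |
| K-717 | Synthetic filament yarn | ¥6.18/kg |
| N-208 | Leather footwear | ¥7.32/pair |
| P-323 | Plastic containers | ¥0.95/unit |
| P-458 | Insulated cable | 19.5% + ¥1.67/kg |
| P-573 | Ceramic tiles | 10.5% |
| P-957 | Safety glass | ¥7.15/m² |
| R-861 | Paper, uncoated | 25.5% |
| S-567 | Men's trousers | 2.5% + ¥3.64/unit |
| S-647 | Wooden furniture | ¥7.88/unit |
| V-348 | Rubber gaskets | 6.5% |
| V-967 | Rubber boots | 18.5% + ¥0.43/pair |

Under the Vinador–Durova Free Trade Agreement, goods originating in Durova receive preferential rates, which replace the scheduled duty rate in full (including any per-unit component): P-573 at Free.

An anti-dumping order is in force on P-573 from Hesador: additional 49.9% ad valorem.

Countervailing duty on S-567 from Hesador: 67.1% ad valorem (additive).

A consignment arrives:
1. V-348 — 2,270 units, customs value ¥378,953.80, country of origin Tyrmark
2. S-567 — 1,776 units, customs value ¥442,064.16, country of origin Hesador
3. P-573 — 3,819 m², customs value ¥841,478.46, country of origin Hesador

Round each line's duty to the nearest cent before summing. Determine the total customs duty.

¥847,026.29

Line 1 (V-348, Tyrmark, 2,270 units, ¥378,953.80):
Base rate for V-348 is 6.5%.
Duty = ¥378,953.80 × 6.5% = ¥24,632.00.
Line 2 (S-567, Hesador, 1,776 units, ¥442,064.16):
Base rate for S-567 is 2.5% + ¥3.64/unit.
Additional duty on S-567 from Hesador: +67.1%. Applied ad valorem rate: 2.5% + 67.1% = 69.6%.
Duty = ¥442,064.16 × 69.6% + 1,776 × ¥3.64 = ¥314,141.30.
Line 3 (P-573, Hesador, 3,819 m², ¥841,478.46):
Base rate for P-573 is 10.5%.
P-573 has an FTA preferential rate, but origin Hesador is not Durova; base rate stands.
Additional duty on P-573 from Hesador: +49.9%. Applied ad valorem rate: 10.5% + 49.9% = 60.4%.
Duty = ¥841,478.46 × 60.4% = ¥508,252.99.
Total = ¥24,632.00 + ¥314,141.30 + ¥508,252.99 = ¥847,026.29.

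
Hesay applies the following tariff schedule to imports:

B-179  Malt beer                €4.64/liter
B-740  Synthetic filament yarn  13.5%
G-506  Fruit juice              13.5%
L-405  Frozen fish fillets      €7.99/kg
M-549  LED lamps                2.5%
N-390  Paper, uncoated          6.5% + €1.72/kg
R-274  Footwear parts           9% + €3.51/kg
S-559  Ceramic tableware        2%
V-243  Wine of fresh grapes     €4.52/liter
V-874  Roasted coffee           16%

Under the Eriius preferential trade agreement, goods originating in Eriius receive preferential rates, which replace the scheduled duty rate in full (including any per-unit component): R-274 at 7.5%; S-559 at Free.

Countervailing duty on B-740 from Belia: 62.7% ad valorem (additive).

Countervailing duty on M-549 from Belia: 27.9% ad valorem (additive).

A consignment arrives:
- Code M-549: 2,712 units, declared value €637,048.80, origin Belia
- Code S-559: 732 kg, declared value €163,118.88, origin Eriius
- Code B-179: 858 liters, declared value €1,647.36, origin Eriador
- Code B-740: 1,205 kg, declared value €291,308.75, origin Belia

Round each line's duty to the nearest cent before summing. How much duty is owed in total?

€419,621.23

Line 1 (M-549, Belia, 2,712 units, €637,048.80):
Base rate for M-549 is 2.5%.
Additional duty on M-549 from Belia: +27.9%. Applied ad valorem rate: 2.5% + 27.9% = 30.4%.
Duty = €637,048.80 × 30.4% = €193,662.84.
Line 2 (S-559, Eriius, 732 kg, €163,118.88):
Base rate for S-559 is 2%.
Origin Eriius qualifies under the Hesay–Eriius agreement and S-559 is covered: preferential rate Free applies instead.
Duty = €163,118.88 × 0% = €0.00.
Line 3 (B-179, Eriador, 858 liters, €1,647.36):
Base rate for B-179 is €4.64/liter.
Duty = 858 × €4.64 = €3,981.12.
Line 4 (B-740, Belia, 1,205 kg, €291,308.75):
Base rate for B-740 is 13.5%.
Additional duty on B-740 from Belia: +62.7%. Applied ad valorem rate: 13.5% + 62.7% = 76.2%.
Duty = €291,308.75 × 76.2% = €221,977.27.
Total = €193,662.84 + €0.00 + €3,981.12 + €221,977.27 = €419,621.23.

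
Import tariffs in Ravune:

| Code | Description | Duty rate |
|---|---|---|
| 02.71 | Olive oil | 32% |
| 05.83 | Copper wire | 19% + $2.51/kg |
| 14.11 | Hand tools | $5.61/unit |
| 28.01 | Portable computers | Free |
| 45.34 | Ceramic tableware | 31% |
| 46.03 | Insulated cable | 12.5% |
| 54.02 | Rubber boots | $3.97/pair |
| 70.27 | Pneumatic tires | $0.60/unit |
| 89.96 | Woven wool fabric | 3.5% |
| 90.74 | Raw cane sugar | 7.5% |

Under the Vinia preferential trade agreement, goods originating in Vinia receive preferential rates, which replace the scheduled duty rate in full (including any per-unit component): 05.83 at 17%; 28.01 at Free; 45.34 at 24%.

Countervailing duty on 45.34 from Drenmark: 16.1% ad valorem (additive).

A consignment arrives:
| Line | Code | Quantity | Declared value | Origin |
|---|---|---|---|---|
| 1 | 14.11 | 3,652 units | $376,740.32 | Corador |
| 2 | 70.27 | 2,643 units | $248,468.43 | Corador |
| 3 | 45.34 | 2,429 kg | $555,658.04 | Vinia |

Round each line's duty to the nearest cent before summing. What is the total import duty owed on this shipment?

Line 1 (14.11, Corador, 3,652 units, $376,740.32):
Base rate for 14.11 is $5.61/unit.
Duty = 3,652 × $5.61 = $20,487.72.
Line 2 (70.27, Corador, 2,643 units, $248,468.43):
Base rate for 70.27 is $0.60/unit.
Duty = 2,643 × $0.60 = $1,585.80.
Line 3 (45.34, Vinia, 2,429 kg, $555,658.04):
Base rate for 45.34 is 31%.
Origin Vinia qualifies under the Ravune–Vinia agreement and 45.34 is covered: preferential rate 24% applies instead.
The additional-duty order on 45.34 targets Drenmark, not Vinia; it does not apply.
Duty = $555,658.04 × 24% = $133,357.93.
Total = $20,487.72 + $1,585.80 + $133,357.93 = $155,431.45.

$155,431.45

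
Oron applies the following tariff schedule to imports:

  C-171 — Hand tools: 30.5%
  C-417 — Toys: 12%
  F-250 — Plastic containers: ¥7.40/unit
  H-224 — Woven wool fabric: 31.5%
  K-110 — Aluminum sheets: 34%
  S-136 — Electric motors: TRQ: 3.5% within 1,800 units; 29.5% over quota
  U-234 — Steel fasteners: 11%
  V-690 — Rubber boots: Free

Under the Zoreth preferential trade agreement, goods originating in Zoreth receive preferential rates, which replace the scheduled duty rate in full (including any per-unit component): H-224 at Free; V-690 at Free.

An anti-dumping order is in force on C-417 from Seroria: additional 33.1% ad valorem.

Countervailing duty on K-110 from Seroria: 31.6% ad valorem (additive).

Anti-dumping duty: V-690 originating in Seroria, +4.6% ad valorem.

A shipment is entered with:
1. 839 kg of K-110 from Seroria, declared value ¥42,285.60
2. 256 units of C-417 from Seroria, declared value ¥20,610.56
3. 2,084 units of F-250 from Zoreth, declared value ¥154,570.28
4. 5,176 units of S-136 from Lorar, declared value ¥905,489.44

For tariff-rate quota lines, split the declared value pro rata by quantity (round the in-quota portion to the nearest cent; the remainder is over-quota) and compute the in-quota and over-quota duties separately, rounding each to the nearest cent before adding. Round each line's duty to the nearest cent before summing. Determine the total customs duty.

Line 1 (K-110, Seroria, 839 kg, ¥42,285.60):
Base rate for K-110 is 34%.
Additional duty on K-110 from Seroria: +31.6%. Applied ad valorem rate: 34% + 31.6% = 65.6%.
Duty = ¥42,285.60 × 65.6% = ¥27,739.35.
Line 2 (C-417, Seroria, 256 units, ¥20,610.56):
Base rate for C-417 is 12%.
Additional duty on C-417 from Seroria: +33.1%. Applied ad valorem rate: 12% + 33.1% = 45.1%.
Duty = ¥20,610.56 × 45.1% = ¥9,295.36.
Line 3 (F-250, Zoreth, 2,084 units, ¥154,570.28):
Base rate for F-250 is ¥7.40/unit.
Origin Zoreth is the FTA partner but F-250 is not on the preference list; base rate stands.
Duty = 2,084 × ¥7.40 = ¥15,421.60.
Line 4 (S-136, Lorar, 5,176 units, ¥905,489.44):
Code S-136 is under a tariff-rate quota (threshold 1,800 units). In-quota: 1,800 units at 3.5%; over-quota: 3,376 units at 29.5%.
Pro-rata value split: in-quota = ¥905,489.44 × 1,800/5,176 = ¥314,892.00; over-quota = ¥905,489.44 − ¥314,892.00 = ¥590,597.44.
In-quota duty = ¥314,892.00 × 3.5% = ¥11,021.22. Over-quota duty = ¥590,597.44 × 29.5% = ¥174,226.24.
Line duty = ¥11,021.22 + ¥174,226.24 = ¥185,247.46.
Total = ¥27,739.35 + ¥9,295.36 + ¥15,421.60 + ¥185,247.46 = ¥237,703.77.

¥237,703.77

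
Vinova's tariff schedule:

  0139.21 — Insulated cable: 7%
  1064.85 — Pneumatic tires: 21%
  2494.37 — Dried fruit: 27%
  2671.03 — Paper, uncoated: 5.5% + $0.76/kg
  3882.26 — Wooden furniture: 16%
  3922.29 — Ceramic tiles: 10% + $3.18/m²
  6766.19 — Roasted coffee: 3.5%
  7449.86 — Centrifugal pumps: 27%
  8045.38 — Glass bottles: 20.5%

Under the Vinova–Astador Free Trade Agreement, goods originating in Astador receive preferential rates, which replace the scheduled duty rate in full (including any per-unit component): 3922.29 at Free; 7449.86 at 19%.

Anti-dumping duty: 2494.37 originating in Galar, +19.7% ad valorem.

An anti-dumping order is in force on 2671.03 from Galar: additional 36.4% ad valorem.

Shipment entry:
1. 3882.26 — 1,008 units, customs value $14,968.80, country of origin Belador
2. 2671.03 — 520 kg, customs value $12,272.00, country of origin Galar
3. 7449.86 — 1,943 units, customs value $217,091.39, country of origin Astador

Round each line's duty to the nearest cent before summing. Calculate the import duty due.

$49,179.54

Line 1 (3882.26, Belador, 1,008 units, $14,968.80):
Base rate for 3882.26 is 16%.
Duty = $14,968.80 × 16% = $2,395.01.
Line 2 (2671.03, Galar, 520 kg, $12,272.00):
Base rate for 2671.03 is 5.5% + $0.76/kg.
Additional duty on 2671.03 from Galar: +36.4%. Applied ad valorem rate: 5.5% + 36.4% = 41.9%.
Duty = $12,272.00 × 41.9% + 520 × $0.76 = $5,537.17.
Line 3 (7449.86, Astador, 1,943 units, $217,091.39):
Base rate for 7449.86 is 27%.
Origin Astador qualifies under the Vinova–Astador agreement and 7449.86 is covered: preferential rate 19% applies instead.
Duty = $217,091.39 × 19% = $41,247.36.
Total = $2,395.01 + $5,537.17 + $41,247.36 = $49,179.54.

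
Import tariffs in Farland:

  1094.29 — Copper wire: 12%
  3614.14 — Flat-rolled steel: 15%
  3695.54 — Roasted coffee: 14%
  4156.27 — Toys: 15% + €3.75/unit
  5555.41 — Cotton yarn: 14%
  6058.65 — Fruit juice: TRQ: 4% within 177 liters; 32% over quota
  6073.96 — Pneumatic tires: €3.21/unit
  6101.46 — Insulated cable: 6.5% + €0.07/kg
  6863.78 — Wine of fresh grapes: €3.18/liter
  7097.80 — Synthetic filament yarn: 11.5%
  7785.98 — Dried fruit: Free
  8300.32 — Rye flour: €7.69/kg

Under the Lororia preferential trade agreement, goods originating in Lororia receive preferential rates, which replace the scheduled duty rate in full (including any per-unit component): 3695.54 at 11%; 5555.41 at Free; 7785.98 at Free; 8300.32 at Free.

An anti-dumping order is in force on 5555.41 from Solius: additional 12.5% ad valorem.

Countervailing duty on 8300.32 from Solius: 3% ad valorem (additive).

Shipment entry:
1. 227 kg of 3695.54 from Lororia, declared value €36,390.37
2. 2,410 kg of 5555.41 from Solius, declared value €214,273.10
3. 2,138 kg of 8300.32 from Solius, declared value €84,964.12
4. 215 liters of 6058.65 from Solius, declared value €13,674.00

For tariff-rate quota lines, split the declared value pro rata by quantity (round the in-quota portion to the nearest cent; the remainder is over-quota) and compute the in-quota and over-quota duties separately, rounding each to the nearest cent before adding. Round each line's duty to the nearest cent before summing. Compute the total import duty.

€80,999.12

Line 1 (3695.54, Lororia, 227 kg, €36,390.37):
Base rate for 3695.54 is 14%.
Origin Lororia qualifies under the Farland–Lororia agreement and 3695.54 is covered: preferential rate 11% applies instead.
Duty = €36,390.37 × 11% = €4,002.94.
Line 2 (5555.41, Solius, 2,410 kg, €214,273.10):
Base rate for 5555.41 is 14%.
5555.41 has an FTA preferential rate, but origin Solius is not Lororia; base rate stands.
Additional duty on 5555.41 from Solius: +12.5%. Applied ad valorem rate: 14% + 12.5% = 26.5%.
Duty = €214,273.10 × 26.5% = €56,782.37.
Line 3 (8300.32, Solius, 2,138 kg, €84,964.12):
Base rate for 8300.32 is €7.69/kg.
8300.32 has an FTA preferential rate, but origin Solius is not Lororia; base rate stands.
Additional duty on 8300.32 from Solius: +3% ad valorem. Applied ad valorem rate = 3%.
Duty = €84,964.12 × 3% + 2,138 × €7.69 = €18,990.14.
Line 4 (6058.65, Solius, 215 liters, €13,674.00):
Code 6058.65 is under a tariff-rate quota (threshold 177 liters). In-quota: 177 liters at 4%; over-quota: 38 liters at 32%.
Pro-rata value split: in-quota = €13,674.00 × 177/215 = €11,257.20; over-quota = €13,674.00 − €11,257.20 = €2,416.80.
In-quota duty = €11,257.20 × 4% = €450.29. Over-quota duty = €2,416.80 × 32% = €773.38.
Line duty = €450.29 + €773.38 = €1,223.67.
Total = €4,002.94 + €56,782.37 + €18,990.14 + €1,223.67 = €80,999.12.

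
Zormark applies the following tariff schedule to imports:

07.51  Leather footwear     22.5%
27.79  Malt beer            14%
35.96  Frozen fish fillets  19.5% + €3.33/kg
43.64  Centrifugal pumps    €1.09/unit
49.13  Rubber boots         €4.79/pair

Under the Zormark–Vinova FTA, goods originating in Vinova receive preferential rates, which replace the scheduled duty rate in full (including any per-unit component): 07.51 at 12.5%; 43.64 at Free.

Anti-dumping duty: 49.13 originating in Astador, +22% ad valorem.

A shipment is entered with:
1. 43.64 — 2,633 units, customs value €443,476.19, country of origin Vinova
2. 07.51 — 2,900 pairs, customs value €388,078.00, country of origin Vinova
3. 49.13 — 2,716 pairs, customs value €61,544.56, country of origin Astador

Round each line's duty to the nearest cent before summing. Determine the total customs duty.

€75,059.19

Line 1 (43.64, Vinova, 2,633 units, €443,476.19):
Base rate for 43.64 is €1.09/unit.
Origin Vinova qualifies under the Zormark–Vinova agreement and 43.64 is covered: preferential rate Free applies instead.
Duty = €443,476.19 × 0% = €0.00.
Line 2 (07.51, Vinova, 2,900 pairs, €388,078.00):
Base rate for 07.51 is 22.5%.
Origin Vinova qualifies under the Zormark–Vinova agreement and 07.51 is covered: preferential rate 12.5% applies instead.
Duty = €388,078.00 × 12.5% = €48,509.75.
Line 3 (49.13, Astador, 2,716 pairs, €61,544.56):
Base rate for 49.13 is €4.79/pair.
Additional duty on 49.13 from Astador: +22% ad valorem. Applied ad valorem rate = 22%.
Duty = €61,544.56 × 22% + 2,716 × €4.79 = €26,549.44.
Total = €0.00 + €48,509.75 + €26,549.44 = €75,059.19.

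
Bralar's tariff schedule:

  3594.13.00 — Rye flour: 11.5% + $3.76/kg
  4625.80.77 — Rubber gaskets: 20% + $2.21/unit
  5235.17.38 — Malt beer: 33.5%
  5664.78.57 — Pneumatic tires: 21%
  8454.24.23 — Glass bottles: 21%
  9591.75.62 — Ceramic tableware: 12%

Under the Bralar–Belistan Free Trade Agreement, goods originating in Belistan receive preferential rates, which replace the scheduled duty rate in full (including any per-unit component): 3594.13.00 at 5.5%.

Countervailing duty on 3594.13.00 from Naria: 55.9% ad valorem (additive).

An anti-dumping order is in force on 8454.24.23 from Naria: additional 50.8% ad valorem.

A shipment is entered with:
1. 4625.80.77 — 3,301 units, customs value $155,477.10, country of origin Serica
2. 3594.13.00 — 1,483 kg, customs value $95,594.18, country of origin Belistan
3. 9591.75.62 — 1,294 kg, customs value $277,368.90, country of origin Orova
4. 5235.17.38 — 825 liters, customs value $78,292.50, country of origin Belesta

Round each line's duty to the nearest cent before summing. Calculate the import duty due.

Line 1 (4625.80.77, Serica, 3,301 units, $155,477.10):
Base rate for 4625.80.77 is 20% + $2.21/unit.
Duty = $155,477.10 × 20% + 3,301 × $2.21 = $38,390.63.
Line 2 (3594.13.00, Belistan, 1,483 kg, $95,594.18):
Base rate for 3594.13.00 is 11.5% + $3.76/kg.
Origin Belistan qualifies under the Bralar–Belistan agreement and 3594.13.00 is covered: preferential rate 5.5% applies instead.
The additional-duty order on 3594.13.00 targets Naria, not Belistan; it does not apply.
Duty = $95,594.18 × 5.5% = $5,257.68.
Line 3 (9591.75.62, Orova, 1,294 kg, $277,368.90):
Base rate for 9591.75.62 is 12%.
Duty = $277,368.90 × 12% = $33,284.27.
Line 4 (5235.17.38, Belesta, 825 liters, $78,292.50):
Base rate for 5235.17.38 is 33.5%.
Duty = $78,292.50 × 33.5% = $26,227.99.
Total = $38,390.63 + $5,257.68 + $33,284.27 + $26,227.99 = $103,160.57.

$103,160.57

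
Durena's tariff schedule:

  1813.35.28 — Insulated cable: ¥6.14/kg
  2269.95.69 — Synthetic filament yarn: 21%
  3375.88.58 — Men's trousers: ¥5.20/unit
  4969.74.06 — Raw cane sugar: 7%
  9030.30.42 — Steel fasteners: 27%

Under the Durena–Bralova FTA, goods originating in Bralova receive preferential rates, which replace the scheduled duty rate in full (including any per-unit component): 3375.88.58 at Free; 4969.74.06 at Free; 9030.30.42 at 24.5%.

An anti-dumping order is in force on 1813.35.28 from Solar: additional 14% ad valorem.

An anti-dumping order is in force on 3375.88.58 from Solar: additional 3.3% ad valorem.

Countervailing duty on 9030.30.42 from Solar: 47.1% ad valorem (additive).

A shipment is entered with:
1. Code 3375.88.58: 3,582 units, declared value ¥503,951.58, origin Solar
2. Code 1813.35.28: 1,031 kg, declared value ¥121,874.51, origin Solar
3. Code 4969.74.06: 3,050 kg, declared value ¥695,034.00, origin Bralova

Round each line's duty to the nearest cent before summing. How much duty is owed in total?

Line 1 (3375.88.58, Solar, 3,582 units, ¥503,951.58):
Base rate for 3375.88.58 is ¥5.20/unit.
3375.88.58 has an FTA preferential rate, but origin Solar is not Bralova; base rate stands.
Additional duty on 3375.88.58 from Solar: +3.3% ad valorem. Applied ad valorem rate = 3.3%.
Duty = ¥503,951.58 × 3.3% + 3,582 × ¥5.20 = ¥35,256.80.
Line 2 (1813.35.28, Solar, 1,031 kg, ¥121,874.51):
Base rate for 1813.35.28 is ¥6.14/kg.
Additional duty on 1813.35.28 from Solar: +14% ad valorem. Applied ad valorem rate = 14%.
Duty = ¥121,874.51 × 14% + 1,031 × ¥6.14 = ¥23,392.77.
Line 3 (4969.74.06, Bralova, 3,050 kg, ¥695,034.00):
Base rate for 4969.74.06 is 7%.
Origin Bralova qualifies under the Durena–Bralova agreement and 4969.74.06 is covered: preferential rate Free applies instead.
Duty = ¥695,034.00 × 0% = ¥0.00.
Total = ¥35,256.80 + ¥23,392.77 + ¥0.00 = ¥58,649.57.

¥58,649.57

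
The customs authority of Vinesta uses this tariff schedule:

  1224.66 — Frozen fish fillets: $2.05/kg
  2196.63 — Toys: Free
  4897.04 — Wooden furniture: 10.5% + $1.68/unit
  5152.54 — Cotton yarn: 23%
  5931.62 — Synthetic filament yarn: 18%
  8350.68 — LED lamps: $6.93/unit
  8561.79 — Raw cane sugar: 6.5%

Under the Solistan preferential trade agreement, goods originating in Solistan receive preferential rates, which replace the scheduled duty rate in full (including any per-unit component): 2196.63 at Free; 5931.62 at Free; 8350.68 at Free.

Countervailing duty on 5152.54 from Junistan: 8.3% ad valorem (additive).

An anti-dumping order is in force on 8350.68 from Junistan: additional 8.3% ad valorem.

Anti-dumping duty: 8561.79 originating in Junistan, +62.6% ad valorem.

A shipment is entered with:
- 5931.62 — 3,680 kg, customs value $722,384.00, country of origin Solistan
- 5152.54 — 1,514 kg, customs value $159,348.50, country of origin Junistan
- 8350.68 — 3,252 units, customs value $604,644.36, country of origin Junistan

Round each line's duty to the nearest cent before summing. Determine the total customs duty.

$122,597.92

Line 1 (5931.62, Solistan, 3,680 kg, $722,384.00):
Base rate for 5931.62 is 18%.
Origin Solistan qualifies under the Vinesta–Solistan agreement and 5931.62 is covered: preferential rate Free applies instead.
Duty = $722,384.00 × 0% = $0.00.
Line 2 (5152.54, Junistan, 1,514 kg, $159,348.50):
Base rate for 5152.54 is 23%.
Additional duty on 5152.54 from Junistan: +8.3%. Applied ad valorem rate: 23% + 8.3% = 31.3%.
Duty = $159,348.50 × 31.3% = $49,876.08.
Line 3 (8350.68, Junistan, 3,252 units, $604,644.36):
Base rate for 8350.68 is $6.93/unit.
8350.68 has an FTA preferential rate, but origin Junistan is not Solistan; base rate stands.
Additional duty on 8350.68 from Junistan: +8.3% ad valorem. Applied ad valorem rate = 8.3%.
Duty = $604,644.36 × 8.3% + 3,252 × $6.93 = $72,721.84.
Total = $0.00 + $49,876.08 + $72,721.84 = $122,597.92.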